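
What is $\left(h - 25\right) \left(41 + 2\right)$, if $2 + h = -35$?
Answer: $-2666$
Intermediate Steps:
$h = -37$ ($h = -2 - 35 = -37$)
$\left(h - 25\right) \left(41 + 2\right) = \left(-37 - 25\right) \left(41 + 2\right) = \left(-62\right) 43 = -2666$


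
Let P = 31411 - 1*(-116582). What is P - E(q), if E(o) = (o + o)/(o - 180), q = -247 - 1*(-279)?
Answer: 5475757/37 ≈ 1.4799e+5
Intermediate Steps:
q = 32 (q = -247 + 279 = 32)
P = 147993 (P = 31411 + 116582 = 147993)
E(o) = 2*o/(-180 + o) (E(o) = (2*o)/(-180 + o) = 2*o/(-180 + o))
P - E(q) = 147993 - 2*32/(-180 + 32) = 147993 - 2*32/(-148) = 147993 - 2*32*(-1)/148 = 147993 - 1*(-16/37) = 147993 + 16/37 = 5475757/37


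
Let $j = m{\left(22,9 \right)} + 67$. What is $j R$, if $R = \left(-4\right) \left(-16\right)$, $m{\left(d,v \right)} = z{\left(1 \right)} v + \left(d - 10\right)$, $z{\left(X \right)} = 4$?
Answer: $7360$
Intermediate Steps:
$m{\left(d,v \right)} = -10 + d + 4 v$ ($m{\left(d,v \right)} = 4 v + \left(d - 10\right) = 4 v + \left(-10 + d\right) = -10 + d + 4 v$)
$R = 64$
$j = 115$ ($j = \left(-10 + 22 + 4 \cdot 9\right) + 67 = \left(-10 + 22 + 36\right) + 67 = 48 + 67 = 115$)
$j R = 115 \cdot 64 = 7360$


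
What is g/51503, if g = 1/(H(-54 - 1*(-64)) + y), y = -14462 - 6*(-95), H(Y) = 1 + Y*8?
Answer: -1/711307933 ≈ -1.4059e-9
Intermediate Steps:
H(Y) = 1 + 8*Y
y = -13892 (y = -14462 - 1*(-570) = -14462 + 570 = -13892)
g = -1/13811 (g = 1/((1 + 8*(-54 - 1*(-64))) - 13892) = 1/((1 + 8*(-54 + 64)) - 13892) = 1/((1 + 8*10) - 13892) = 1/((1 + 80) - 13892) = 1/(81 - 13892) = 1/(-13811) = -1/13811 ≈ -7.2406e-5)
g/51503 = -1/13811/51503 = -1/13811*1/51503 = -1/711307933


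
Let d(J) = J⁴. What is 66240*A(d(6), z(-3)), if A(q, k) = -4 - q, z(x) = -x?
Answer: -86112000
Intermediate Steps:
66240*A(d(6), z(-3)) = 66240*(-4 - 1*6⁴) = 66240*(-4 - 1*1296) = 66240*(-4 - 1296) = 66240*(-1300) = -86112000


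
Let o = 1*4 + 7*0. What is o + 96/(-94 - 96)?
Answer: 332/95 ≈ 3.4947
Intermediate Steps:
o = 4 (o = 4 + 0 = 4)
o + 96/(-94 - 96) = 4 + 96/(-94 - 96) = 4 + 96/(-190) = 4 - 1/190*96 = 4 - 48/95 = 332/95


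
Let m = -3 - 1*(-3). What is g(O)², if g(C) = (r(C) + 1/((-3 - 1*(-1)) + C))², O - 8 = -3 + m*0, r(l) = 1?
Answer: 256/81 ≈ 3.1605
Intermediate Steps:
m = 0 (m = -3 + 3 = 0)
O = 5 (O = 8 + (-3 + 0*0) = 8 + (-3 + 0) = 8 - 3 = 5)
g(C) = (1 + 1/(-2 + C))² (g(C) = (1 + 1/((-3 - 1*(-1)) + C))² = (1 + 1/((-3 + 1) + C))² = (1 + 1/(-2 + C))²)
g(O)² = ((-1 + 5)²/(-2 + 5)²)² = (4²/3²)² = (16*(⅑))² = (16/9)² = 256/81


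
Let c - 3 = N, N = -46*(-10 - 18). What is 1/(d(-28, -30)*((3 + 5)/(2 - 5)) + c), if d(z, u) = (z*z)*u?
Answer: 1/64011 ≈ 1.5622e-5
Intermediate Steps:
d(z, u) = u*z² (d(z, u) = z²*u = u*z²)
N = 1288 (N = -46*(-28) = 1288)
c = 1291 (c = 3 + 1288 = 1291)
1/(d(-28, -30)*((3 + 5)/(2 - 5)) + c) = 1/((-30*(-28)²)*((3 + 5)/(2 - 5)) + 1291) = 1/((-30*784)*(8/(-3)) + 1291) = 1/(-188160*(-1)/3 + 1291) = 1/(-23520*(-8/3) + 1291) = 1/(62720 + 1291) = 1/64011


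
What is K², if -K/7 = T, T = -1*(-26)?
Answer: 33124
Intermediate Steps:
T = 26
K = -182 (K = -7*26 = -182)
K² = (-182)² = 33124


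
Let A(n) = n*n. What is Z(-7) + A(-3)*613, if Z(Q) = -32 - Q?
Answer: 5492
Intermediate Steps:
A(n) = n**2
Z(-7) + A(-3)*613 = (-32 - 1*(-7)) + (-3)**2*613 = (-32 + 7) + 9*613 = -25 + 5517 = 5492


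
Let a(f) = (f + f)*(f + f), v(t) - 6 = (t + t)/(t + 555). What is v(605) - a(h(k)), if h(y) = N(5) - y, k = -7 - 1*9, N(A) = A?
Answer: -203807/116 ≈ -1757.0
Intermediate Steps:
k = -16 (k = -7 - 9 = -16)
v(t) = 6 + 2*t/(555 + t) (v(t) = 6 + (t + t)/(t + 555) = 6 + (2*t)/(555 + t) = 6 + 2*t/(555 + t))
h(y) = 5 - y
a(f) = 4*f**2 (a(f) = (2*f)*(2*f) = 4*f**2)
v(605) - a(h(k)) = 2*(1665 + 4*605)/(555 + 605) - 4*(5 - 1*(-16))**2 = 2*(1665 + 2420)/1160 - 4*(5 + 16)**2 = 2*(1/1160)*4085 - 4*21**2 = 817/116 - 4*441 = 817/116 - 1*1764 = 817/116 - 1764 = -203807/116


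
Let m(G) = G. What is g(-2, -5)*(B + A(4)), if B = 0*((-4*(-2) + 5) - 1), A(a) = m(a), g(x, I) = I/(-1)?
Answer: 20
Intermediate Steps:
g(x, I) = -I (g(x, I) = I*(-1) = -I)
A(a) = a
B = 0 (B = 0*((8 + 5) - 1) = 0*(13 - 1) = 0*12 = 0)
g(-2, -5)*(B + A(4)) = (-1*(-5))*(0 + 4) = 5*4 = 20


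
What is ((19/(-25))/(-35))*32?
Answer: 608/875 ≈ 0.69486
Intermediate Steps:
((19/(-25))/(-35))*32 = ((19*(-1/25))*(-1/35))*32 = -19/25*(-1/35)*32 = (19/875)*32 = 608/875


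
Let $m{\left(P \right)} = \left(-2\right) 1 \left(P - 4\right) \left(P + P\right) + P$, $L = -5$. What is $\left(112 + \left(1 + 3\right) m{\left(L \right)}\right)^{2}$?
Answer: $394384$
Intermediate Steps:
$m{\left(P \right)} = P - 4 P \left(-4 + P\right)$ ($m{\left(P \right)} = - 2 \left(-4 + P\right) 2 P + P = - 2 \cdot 2 P \left(-4 + P\right) + P = - 4 P \left(-4 + P\right) + P = P - 4 P \left(-4 + P\right)$)
$\left(112 + \left(1 + 3\right) m{\left(L \right)}\right)^{2} = \left(112 + \left(1 + 3\right) \left(- 5 \left(17 - -20\right)\right)\right)^{2} = \left(112 + 4 \left(- 5 \left(17 + 20\right)\right)\right)^{2} = \left(112 + 4 \left(\left(-5\right) 37\right)\right)^{2} = \left(112 + 4 \left(-185\right)\right)^{2} = \left(112 - 740\right)^{2} = \left(-628\right)^{2} = 394384$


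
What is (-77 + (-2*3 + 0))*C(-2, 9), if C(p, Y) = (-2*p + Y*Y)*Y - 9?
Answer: -62748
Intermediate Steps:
C(p, Y) = -9 + Y*(Y**2 - 2*p) (C(p, Y) = (-2*p + Y**2)*Y - 9 = (Y**2 - 2*p)*Y - 9 = Y*(Y**2 - 2*p) - 9 = -9 + Y*(Y**2 - 2*p))
(-77 + (-2*3 + 0))*C(-2, 9) = (-77 + (-2*3 + 0))*(-9 + 9**3 - 2*9*(-2)) = (-77 + (-6 + 0))*(-9 + 729 + 36) = (-77 - 6)*756 = -83*756 = -62748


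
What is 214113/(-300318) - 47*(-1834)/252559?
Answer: -9396451401/25282671254 ≈ -0.37166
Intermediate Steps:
214113/(-300318) - 47*(-1834)/252559 = 214113*(-1/300318) + 86198*(1/252559) = -71371/100106 + 86198/252559 = -9396451401/25282671254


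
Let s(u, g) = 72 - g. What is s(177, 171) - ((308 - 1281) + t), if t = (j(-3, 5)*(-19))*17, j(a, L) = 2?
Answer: 1520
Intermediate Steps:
t = -646 (t = (2*(-19))*17 = -38*17 = -646)
s(177, 171) - ((308 - 1281) + t) = (72 - 1*171) - ((308 - 1281) - 646) = (72 - 171) - (-973 - 646) = -99 - 1*(-1619) = -99 + 1619 = 1520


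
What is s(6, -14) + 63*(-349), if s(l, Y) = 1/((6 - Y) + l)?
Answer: -571661/26 ≈ -21987.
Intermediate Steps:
s(l, Y) = 1/(6 + l - Y)
s(6, -14) + 63*(-349) = 1/(6 + 6 - 1*(-14)) + 63*(-349) = 1/(6 + 6 + 14) - 21987 = 1/26 - 21987 = -571661/26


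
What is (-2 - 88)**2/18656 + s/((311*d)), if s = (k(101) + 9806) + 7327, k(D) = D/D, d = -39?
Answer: -4257827/4351512 ≈ -0.97847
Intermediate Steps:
k(D) = 1
s = 17134 (s = (1 + 9806) + 7327 = 9807 + 7327 = 17134)
(-2 - 88)**2/18656 + s/((311*d)) = (-2 - 88)**2/18656 + 17134/((311*(-39))) = (-90)**2*(1/18656) + 17134/(-12129) = 8100*(1/18656) + 17134*(-1/12129) = 2025/4664 - 1318/933 = -4257827/4351512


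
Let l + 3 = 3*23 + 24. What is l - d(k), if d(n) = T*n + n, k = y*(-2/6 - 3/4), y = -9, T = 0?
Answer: 321/4 ≈ 80.250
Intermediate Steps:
l = 90 (l = -3 + (3*23 + 24) = -3 + (69 + 24) = -3 + 93 = 90)
k = 39/4 (k = -9*(-2/6 - 3/4) = -9*(-2*⅙ - 3*¼) = -9*(-⅓ - ¾) = -9*(-13/12) = 39/4 ≈ 9.7500)
d(n) = n (d(n) = 0*n + n = 0 + n = n)
l - d(k) = 90 - 1*39/4 = 90 - 39/4 = 321/4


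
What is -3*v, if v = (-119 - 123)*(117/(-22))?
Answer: -3861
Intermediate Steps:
v = 1287 (v = -28314*(-1)/22 = -242*(-117/22) = 1287)
-3*v = -3*1287 = -3861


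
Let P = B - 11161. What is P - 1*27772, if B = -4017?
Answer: -42950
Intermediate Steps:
P = -15178 (P = -4017 - 11161 = -15178)
P - 1*27772 = -15178 - 1*27772 = -15178 - 27772 = -42950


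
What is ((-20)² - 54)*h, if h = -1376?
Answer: -476096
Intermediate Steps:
((-20)² - 54)*h = ((-20)² - 54)*(-1376) = (400 - 54)*(-1376) = 346*(-1376) = -476096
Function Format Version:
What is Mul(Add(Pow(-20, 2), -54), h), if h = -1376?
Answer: -476096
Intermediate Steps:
Mul(Add(Pow(-20, 2), -54), h) = Mul(Add(Pow(-20, 2), -54), -1376) = Mul(Add(400, -54), -1376) = Mul(346, -1376) = -476096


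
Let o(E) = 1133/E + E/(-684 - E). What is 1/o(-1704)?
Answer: -144840/338273 ≈ -0.42817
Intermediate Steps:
1/o(-1704) = 1/((774972 - 1*(-1704)² + 1133*(-1704))/((-1704)*(684 - 1704))) = 1/(-1/1704*(774972 - 1*2903616 - 1930632)/(-1020)) = 1/(-1/1704*(-1/1020)*(774972 - 2903616 - 1930632)) = 1/(-1/1704*(-1/1020)*(-4059276)) = 1/(-338273/144840) = -144840/338273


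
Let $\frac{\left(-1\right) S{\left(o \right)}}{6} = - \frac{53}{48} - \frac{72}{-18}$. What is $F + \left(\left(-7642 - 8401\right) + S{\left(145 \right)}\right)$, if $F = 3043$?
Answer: $- \frac{104139}{8} \approx -13017.0$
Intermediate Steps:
$S{\left(o \right)} = - \frac{139}{8}$ ($S{\left(o \right)} = - 6 \left(- \frac{53}{48} - \frac{72}{-18}\right) = - 6 \left(\left(-53\right) \frac{1}{48} - -4\right) = - 6 \left(- \frac{53}{48} + 4\right) = \left(-6\right) \frac{139}{48} = - \frac{139}{8}$)
$F + \left(\left(-7642 - 8401\right) + S{\left(145 \right)}\right) = 3043 - \frac{128483}{8} = - \frac{104139}{8}$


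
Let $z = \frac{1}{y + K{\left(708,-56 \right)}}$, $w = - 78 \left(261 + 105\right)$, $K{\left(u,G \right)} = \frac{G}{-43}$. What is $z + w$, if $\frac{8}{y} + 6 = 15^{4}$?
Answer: $- \frac{80931631767}{2835008} \approx -28547.0$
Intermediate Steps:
$K{\left(u,G \right)} = - \frac{G}{43}$ ($K{\left(u,G \right)} = G \left(- \frac{1}{43}\right) = - \frac{G}{43}$)
$w = -28548$ ($w = \left(-78\right) 366 = -28548$)
$y = \frac{8}{50619}$ ($y = \frac{8}{-6 + 15^{4}} = \frac{8}{-6 + 50625} = \frac{8}{50619} \approx 0.00015804$)
$z = \frac{2176617}{2835008}$ ($z = \frac{1}{\frac{8}{50619} - - \frac{56}{43}} = \frac{1}{\frac{8}{50619} + \frac{56}{43}} = \frac{1}{\frac{2835008}{2176617}} = \frac{2176617}{2835008} \approx 0.76776$)
$z + w = \frac{2176617}{2835008} - 28548 = - \frac{80931631767}{2835008}$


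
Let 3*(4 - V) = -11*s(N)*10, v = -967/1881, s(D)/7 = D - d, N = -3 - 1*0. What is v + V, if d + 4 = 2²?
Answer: -1441813/1881 ≈ -766.51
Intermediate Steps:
N = -3 (N = -3 + 0 = -3)
d = 0 (d = -4 + 2² = -4 + 4 = 0)
s(D) = 7*D (s(D) = 7*(D - 1*0) = 7*(D + 0) = 7*D)
v = -967/1881 (v = -967*1/1881 = -967/1881 ≈ -0.51409)
V = -766 (V = 4 - (-77*(-3))*10/3 = 4 - (-11*(-21))*10/3 = 4 - 77*10 = 4 - ⅓*2310 = 4 - 770 = -766)
v + V = -967/1881 - 766 = -1441813/1881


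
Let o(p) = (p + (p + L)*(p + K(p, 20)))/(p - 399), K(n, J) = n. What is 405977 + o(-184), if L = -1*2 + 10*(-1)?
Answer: 236612647/583 ≈ 4.0585e+5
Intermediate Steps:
L = -12 (L = -2 - 10 = -12)
o(p) = (p + 2*p*(-12 + p))/(-399 + p) (o(p) = (p + (p - 12)*(p + p))/(p - 399) = (p + (-12 + p)*(2*p))/(-399 + p) = (p + 2*p*(-12 + p))/(-399 + p))
405977 + o(-184) = 405977 - 184*(-23 + 2*(-184))/(-399 - 184) = 405977 - 184*(-23 - 368)/(-583) = 405977 - 184*(-1/583)*(-391) = 405977 - 71944/583 = 236612647/583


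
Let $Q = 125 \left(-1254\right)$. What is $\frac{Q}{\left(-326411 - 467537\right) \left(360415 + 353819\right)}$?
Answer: $\frac{26125}{94510775972} \approx 2.7642 \cdot 10^{-7}$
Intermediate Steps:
$Q = -156750$
$\frac{Q}{\left(-326411 - 467537\right) \left(360415 + 353819\right)} = - \frac{156750}{\left(-326411 - 467537\right) \left(360415 + 353819\right)} = - \frac{156750}{\left(-793948\right) 714234} = - \frac{156750}{-567064655832} = \left(-156750\right) \left(- \frac{1}{567064655832}\right) = \frac{26125}{94510775972}$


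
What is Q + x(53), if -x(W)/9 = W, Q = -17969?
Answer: -18446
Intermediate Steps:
x(W) = -9*W
Q + x(53) = -17969 - 9*53 = -17969 - 477 = -18446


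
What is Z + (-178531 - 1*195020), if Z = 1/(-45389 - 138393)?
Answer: -68651949883/183782 ≈ -3.7355e+5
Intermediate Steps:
Z = -1/183782 (Z = 1/(-183782) = -1/183782 ≈ -5.4412e-6)
Z + (-178531 - 1*195020) = -1/183782 + (-178531 - 1*195020) = -1/183782 + (-178531 - 195020) = -1/183782 - 373551 = -68651949883/183782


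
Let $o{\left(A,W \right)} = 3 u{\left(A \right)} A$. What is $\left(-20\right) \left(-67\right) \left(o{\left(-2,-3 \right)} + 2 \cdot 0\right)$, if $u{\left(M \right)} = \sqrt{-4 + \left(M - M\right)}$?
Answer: $- 16080 i \approx - 16080.0 i$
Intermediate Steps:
$u{\left(M \right)} = 2 i$ ($u{\left(M \right)} = \sqrt{-4 + 0} = \sqrt{-4} = 2 i$)
$o{\left(A,W \right)} = 6 i A$ ($o{\left(A,W \right)} = 3 \cdot 2 i A = 6 i A$)
$\left(-20\right) \left(-67\right) \left(o{\left(-2,-3 \right)} + 2 \cdot 0\right) = \left(-20\right) \left(-67\right) \left(6 i \left(-2\right) + 2 \cdot 0\right) = 1340 \left(- 12 i + 0\right) = 1340 \left(- 12 i\right) = - 16080 i$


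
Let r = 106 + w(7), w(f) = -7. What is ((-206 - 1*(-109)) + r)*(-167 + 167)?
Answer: 0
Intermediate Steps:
r = 99 (r = 106 - 7 = 99)
((-206 - 1*(-109)) + r)*(-167 + 167) = ((-206 - 1*(-109)) + 99)*(-167 + 167) = ((-206 + 109) + 99)*0 = (-97 + 99)*0 = 2*0 = 0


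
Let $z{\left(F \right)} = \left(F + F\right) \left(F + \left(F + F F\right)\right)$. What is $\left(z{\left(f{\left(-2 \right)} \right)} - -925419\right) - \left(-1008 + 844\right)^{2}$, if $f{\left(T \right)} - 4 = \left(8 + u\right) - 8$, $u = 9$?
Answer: $903593$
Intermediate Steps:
$f{\left(T \right)} = 13$ ($f{\left(T \right)} = 4 + \left(\left(8 + 9\right) - 8\right) = 4 + \left(17 - 8\right) = 4 + 9 = 13$)
$z{\left(F \right)} = 2 F \left(F^{2} + 2 F\right)$ ($z{\left(F \right)} = 2 F \left(F + \left(F + F^{2}\right)\right) = 2 F \left(F^{2} + 2 F\right)$)
$\left(z{\left(f{\left(-2 \right)} \right)} - -925419\right) - \left(-1008 + 844\right)^{2} = \left(2 \cdot 13^{2} \left(2 + 13\right) - -925419\right) - \left(-1008 + 844\right)^{2} = \left(2 \cdot 169 \cdot 15 + 925419\right) - \left(-164\right)^{2} = \left(5070 + 925419\right) - 26896 = 930489 - 26896 = 903593$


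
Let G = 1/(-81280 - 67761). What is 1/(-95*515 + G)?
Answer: -149041/7291830926 ≈ -2.0439e-5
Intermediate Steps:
G = -1/149041 (G = 1/(-149041) = -1/149041 ≈ -6.7096e-6)
1/(-95*515 + G) = 1/(-95*515 - 1/149041) = 1/(-48925 - 1/149041) = 1/(-7291830926/149041) = -149041/7291830926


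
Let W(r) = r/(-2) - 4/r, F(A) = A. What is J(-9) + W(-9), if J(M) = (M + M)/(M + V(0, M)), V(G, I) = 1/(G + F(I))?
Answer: 5107/738 ≈ 6.9201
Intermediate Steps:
V(G, I) = 1/(G + I)
J(M) = 2*M/(M + 1/M) (J(M) = (M + M)/(M + 1/(0 + M)) = (2*M)/(M + 1/M) = 2*M/(M + 1/M))
W(r) = -4/r - r/2 (W(r) = r*(-½) - 4/r = -r/2 - 4/r = -4/r - r/2)
J(-9) + W(-9) = 2*(-9)²/(1 + (-9)²) + (-4/(-9) - ½*(-9)) = 2*81/(1 + 81) + (-4*(-⅑) + 9/2) = 2*81/82 + (4/9 + 9/2) = 2*81*(1/82) + 89/18 = 81/41 + 89/18 = 5107/738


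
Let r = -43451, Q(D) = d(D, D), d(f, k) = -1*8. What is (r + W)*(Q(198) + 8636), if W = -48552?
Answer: -793801884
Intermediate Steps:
d(f, k) = -8
Q(D) = -8
(r + W)*(Q(198) + 8636) = (-43451 - 48552)*(-8 + 8636) = -92003*8628 = -793801884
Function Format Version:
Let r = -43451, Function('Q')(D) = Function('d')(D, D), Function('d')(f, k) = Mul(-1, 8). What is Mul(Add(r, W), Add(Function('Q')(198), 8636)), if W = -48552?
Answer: -793801884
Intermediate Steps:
Function('d')(f, k) = -8
Function('Q')(D) = -8
Mul(Add(r, W), Add(Function('Q')(198), 8636)) = Mul(Add(-43451, -48552), Add(-8, 8636)) = Mul(-92003, 8628) = -793801884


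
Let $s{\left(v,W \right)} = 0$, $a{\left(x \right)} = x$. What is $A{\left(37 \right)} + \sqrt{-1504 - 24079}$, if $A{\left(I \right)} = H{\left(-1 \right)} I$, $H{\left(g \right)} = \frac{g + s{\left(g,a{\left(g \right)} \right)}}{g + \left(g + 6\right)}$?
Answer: $- \frac{37}{4} + i \sqrt{25583} \approx -9.25 + 159.95 i$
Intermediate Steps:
$H{\left(g \right)} = \frac{g}{6 + 2 g}$ ($H{\left(g \right)} = \frac{g + 0}{g + \left(g + 6\right)} = \frac{g}{g + \left(6 + g\right)} = \frac{g}{6 + 2 g}$)
$A{\left(I \right)} = - \frac{I}{4}$ ($A{\left(I \right)} = \frac{1}{2} \left(-1\right) \frac{1}{3 - 1} I = \frac{1}{2} \left(-1\right) \frac{1}{2} I = - \frac{I}{4}$)
$A{\left(37 \right)} + \sqrt{-1504 - 24079} = \left(- \frac{1}{4}\right) 37 + \sqrt{-1504 - 24079} = - \frac{37}{4} + \sqrt{-25583} = - \frac{37}{4} + i \sqrt{25583}$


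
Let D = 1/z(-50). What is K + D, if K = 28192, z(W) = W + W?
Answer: 2819199/100 ≈ 28192.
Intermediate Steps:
z(W) = 2*W
D = -1/100 (D = 1/(2*(-50)) = 1/(-100) = -1/100 ≈ -0.010000)
K + D = 28192 - 1/100 = 2819199/100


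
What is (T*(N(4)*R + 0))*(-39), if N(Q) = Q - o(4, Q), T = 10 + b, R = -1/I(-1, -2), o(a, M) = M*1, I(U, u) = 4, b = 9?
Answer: 0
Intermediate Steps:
o(a, M) = M
R = -1/4 ≈ -0.25000
T = 19 (T = 10 + 9 = 19)
N(Q) = 0 (N(Q) = Q - Q = 0)
(T*(N(4)*R + 0))*(-39) = (19*(0*(-1/4) + 0))*(-39) = (19*(0 + 0))*(-39) = (19*0)*(-39) = 0*(-39) = 0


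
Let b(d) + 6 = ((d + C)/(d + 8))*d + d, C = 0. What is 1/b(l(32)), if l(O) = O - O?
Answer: -⅙ ≈ -0.16667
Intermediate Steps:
l(O) = 0
b(d) = -6 + d + d²/(8 + d) (b(d) = -6 + (((d + 0)/(d + 8))*d + d) = -6 + ((d/(8 + d))*d + d) = -6 + (d²/(8 + d) + d) = -6 + (d + d²/(8 + d)) = -6 + d + d²/(8 + d))
1/b(l(32)) = 1/(2*(-24 + 0 + 0²)/(8 + 0)) = 1/(2*(-24 + 0 + 0)/8) = 1/(2*(⅛)*(-24)) = 1/(-6) = -⅙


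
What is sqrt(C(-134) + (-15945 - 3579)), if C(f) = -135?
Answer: I*sqrt(19659) ≈ 140.21*I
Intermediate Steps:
sqrt(C(-134) + (-15945 - 3579)) = sqrt(-135 + (-15945 - 3579)) = sqrt(-135 - 19524) = sqrt(-19659) = I*sqrt(19659)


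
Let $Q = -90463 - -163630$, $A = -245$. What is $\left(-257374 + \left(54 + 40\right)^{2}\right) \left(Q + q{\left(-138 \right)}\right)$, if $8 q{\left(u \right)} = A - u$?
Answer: $- \frac{72725822601}{4} \approx -1.8181 \cdot 10^{10}$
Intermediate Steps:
$Q = 73167$ ($Q = -90463 + 163630 = 73167$)
$q{\left(u \right)} = - \frac{245}{8} - \frac{u}{8}$ ($q{\left(u \right)} = \frac{-245 - u}{8} = - \frac{245}{8} - \frac{u}{8}$)
$\left(-257374 + \left(54 + 40\right)^{2}\right) \left(Q + q{\left(-138 \right)}\right) = \left(-257374 + \left(54 + 40\right)^{2}\right) \left(73167 - \frac{107}{8}\right) = \left(-257374 + 94^{2}\right) \left(73167 + \left(- \frac{245}{8} + \frac{69}{4}\right)\right) = \left(-257374 + 8836\right) \left(73167 - \frac{107}{8}\right) = \left(-248538\right) \frac{585229}{8} = - \frac{72725822601}{4}$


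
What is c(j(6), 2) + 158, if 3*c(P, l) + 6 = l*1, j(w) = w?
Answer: 470/3 ≈ 156.67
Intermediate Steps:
c(P, l) = -2 + l/3 (c(P, l) = -2 + (l*1)/3 = -2 + l/3)
c(j(6), 2) + 158 = (-2 + (⅓)*2) + 158 = (-2 + ⅔) + 158 = -4/3 + 158 = 470/3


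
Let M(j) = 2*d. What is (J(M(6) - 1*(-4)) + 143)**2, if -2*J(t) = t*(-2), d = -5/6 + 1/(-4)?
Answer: 755161/36 ≈ 20977.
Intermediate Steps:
d = -13/12 (d = -5*1/6 + 1*(-1/4) = -5/6 - 1/4 = -13/12 ≈ -1.0833)
M(j) = -13/6 (M(j) = 2*(-13/12) = -13/6)
J(t) = t (J(t) = -t*(-2)/2 = -(-1)*t = t)
(J(M(6) - 1*(-4)) + 143)**2 = ((-13/6 - 1*(-4)) + 143)**2 = ((-13/6 + 4) + 143)**2 = (11/6 + 143)**2 = (869/6)**2 = 755161/36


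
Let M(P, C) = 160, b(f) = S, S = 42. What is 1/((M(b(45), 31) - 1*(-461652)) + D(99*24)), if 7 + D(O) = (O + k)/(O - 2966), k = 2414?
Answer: 59/27246016 ≈ 2.1655e-6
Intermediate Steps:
b(f) = 42
D(O) = -7 + (2414 + O)/(-2966 + O) (D(O) = -7 + (O + 2414)/(O - 2966) = -7 + (2414 + O)/(-2966 + O))
1/((M(b(45), 31) - 1*(-461652)) + D(99*24)) = 1/((160 - 1*(-461652)) + 2*(11588 - 297*24)/(-2966 + 99*24)) = 1/((160 + 461652) + 2*(11588 - 3*2376)/(-2966 + 2376)) = 1/(461812 + 2*(11588 - 7128)/(-590)) = 1/(461812 + 2*(-1/590)*4460) = 1/(461812 - 892/59) = 1/(27246016/59) = 59/27246016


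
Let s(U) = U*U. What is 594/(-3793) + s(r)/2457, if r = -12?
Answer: -101474/1035489 ≈ -0.097996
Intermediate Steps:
s(U) = U²
594/(-3793) + s(r)/2457 = 594/(-3793) + (-12)²/2457 = 594*(-1/3793) + 144*(1/2457) = -594/3793 + 16/273 = -101474/1035489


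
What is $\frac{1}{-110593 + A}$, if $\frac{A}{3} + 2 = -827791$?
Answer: $- \frac{1}{2593972} \approx -3.8551 \cdot 10^{-7}$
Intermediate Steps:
$A = -2483379$ ($A = -6 + 3 \left(-827791\right) = -6 - 2483373 = -2483379$)
$\frac{1}{-110593 + A} = \frac{1}{-110593 - 2483379} = \frac{1}{-2593972} = - \frac{1}{2593972}$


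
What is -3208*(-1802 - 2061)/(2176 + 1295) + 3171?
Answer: 23399045/3471 ≈ 6741.3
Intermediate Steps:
-3208*(-1802 - 2061)/(2176 + 1295) + 3171 = -3208/(3471/(-3863)) + 3171 = -3208/(3471*(-1/3863)) + 3171 = -3208/(-3471/3863) + 3171 = -3208*(-3863/3471) + 3171 = 12392504/3471 + 3171 = 23399045/3471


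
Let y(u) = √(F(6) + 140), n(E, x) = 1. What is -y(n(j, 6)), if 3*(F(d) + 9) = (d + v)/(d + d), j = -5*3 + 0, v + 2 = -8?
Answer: -√1178/3 ≈ -11.441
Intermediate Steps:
v = -10 (v = -2 - 8 = -10)
j = -15 (j = -15 + 0 = -15)
F(d) = -9 + (-10 + d)/(6*d) (F(d) = -9 + ((d - 10)/(d + d))/3 = -9 + ((-10 + d)/((2*d)))/3 = -9 + ((-10 + d)*(1/(2*d)))/3 = -9 + ((-10 + d)/(2*d))/3 = -9 + (-10 + d)/(6*d))
y(u) = √1178/3 (y(u) = √((⅙)*(-10 - 53*6)/6 + 140) = √((⅙)*(⅙)*(-10 - 318) + 140) = √((⅙)*(⅙)*(-328) + 140) = √(-82/9 + 140) = √(1178/9) = √1178/3)
-y(n(j, 6)) = -√1178/3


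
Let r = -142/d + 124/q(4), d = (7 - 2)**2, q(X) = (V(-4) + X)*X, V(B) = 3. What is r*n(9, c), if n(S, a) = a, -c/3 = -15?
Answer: -1971/35 ≈ -56.314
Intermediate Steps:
c = 45 (c = -3*(-15) = 45)
q(X) = X*(3 + X) (q(X) = (3 + X)*X = X*(3 + X))
d = 25 (d = 5**2 = 25)
r = -219/175 (r = -142/25 + 124/((4*(3 + 4))) = -142*1/25 + 124/((4*7)) = -142/25 + 124/28 = -142/25 + 124*(1/28) = -142/25 + 31/7 = -219/175 ≈ -1.2514)
r*n(9, c) = -219/175*45 = -1971/35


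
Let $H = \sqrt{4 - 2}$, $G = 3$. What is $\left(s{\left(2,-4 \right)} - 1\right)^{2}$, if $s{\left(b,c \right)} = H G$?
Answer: $19 - 6 \sqrt{2} \approx 10.515$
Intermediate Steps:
$H = \sqrt{2} \approx 1.4142$
$s{\left(b,c \right)} = 3 \sqrt{2}$ ($s{\left(b,c \right)} = \sqrt{2} \cdot 3 = 3 \sqrt{2}$)
$\left(s{\left(2,-4 \right)} - 1\right)^{2} = \left(3 \sqrt{2} - 1\right)^{2} = \left(-1 + 3 \sqrt{2}\right)^{2}$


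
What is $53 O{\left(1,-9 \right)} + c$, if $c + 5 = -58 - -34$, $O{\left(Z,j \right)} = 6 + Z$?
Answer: $342$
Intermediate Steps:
$c = -29$ ($c = -5 - 24 = -29$)
$53 O{\left(1,-9 \right)} + c = 53 \left(6 + 1\right) - 29 = 53 \cdot 7 - 29 = 371 - 29 = 342$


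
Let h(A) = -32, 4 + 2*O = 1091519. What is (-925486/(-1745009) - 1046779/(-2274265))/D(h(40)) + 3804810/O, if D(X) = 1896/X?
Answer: 68001417556559232408/9777492562386489535 ≈ 6.9549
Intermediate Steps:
O = 1091515/2 (O = -2 + (1/2)*1091519 = -2 + 1091519/2 = 1091515/2 ≈ 5.4576e+5)
(-925486/(-1745009) - 1046779/(-2274265))/D(h(40)) + 3804810/O = (-925486/(-1745009) - 1046779/(-2274265))/((1896/(-32))) + 3804810/(1091515/2) = (-925486*(-1/1745009) - 1046779*(-1/2274265))/((1896*(-1/32))) + 3804810*(2/1091515) = (925486/1745009 + 1046779/2274265)/(-237/4) + 1521924/218303 = (561634170543/566944699055)*(-4/237) + 1521924/218303 = -748845560724/44788631225345 + 1521924/218303 = 68001417556559232408/9777492562386489535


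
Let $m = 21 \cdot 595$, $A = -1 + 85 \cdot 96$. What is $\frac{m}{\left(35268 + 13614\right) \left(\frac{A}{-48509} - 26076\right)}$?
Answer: $- \frac{11884705}{1212397092226} \approx -9.8027 \cdot 10^{-6}$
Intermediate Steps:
$A = 8159$ ($A = -1 + 8160 = 8159$)
$m = 12495$
$\frac{m}{\left(35268 + 13614\right) \left(\frac{A}{-48509} - 26076\right)} = \frac{12495}{\left(35268 + 13614\right) \left(\frac{8159}{-48509} - 26076\right)} = \frac{12495}{48882 \left(8159 \left(- \frac{1}{48509}\right) - 26076\right)} = \frac{12495}{48882 \left(- \frac{8159}{48509} - 26076\right)} = \frac{12495}{48882 \left(- \frac{1264928843}{48509}\right)} = \frac{12495}{- \frac{61832251703526}{48509}} = 12495 \left(- \frac{48509}{61832251703526}\right) = - \frac{11884705}{1212397092226}$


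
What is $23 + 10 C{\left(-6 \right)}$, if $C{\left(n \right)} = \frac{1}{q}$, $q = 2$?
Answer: $28$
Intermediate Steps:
$C{\left(n \right)} = \frac{1}{2}$
$23 + 10 C{\left(-6 \right)} = 23 + 10 \cdot \frac{1}{2} = 23 + 5 = 28$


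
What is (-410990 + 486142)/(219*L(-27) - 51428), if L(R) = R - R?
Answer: -18788/12857 ≈ -1.4613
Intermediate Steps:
L(R) = 0
(-410990 + 486142)/(219*L(-27) - 51428) = (-410990 + 486142)/(219*0 - 51428) = 75152/(0 - 51428) = 75152/(-51428) = 75152*(-1/51428) = -18788/12857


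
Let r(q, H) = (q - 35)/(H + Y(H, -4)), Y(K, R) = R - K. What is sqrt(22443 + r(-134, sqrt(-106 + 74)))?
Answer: sqrt(89941)/2 ≈ 149.95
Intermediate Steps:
r(q, H) = 35/4 - q/4 (r(q, H) = (q - 35)/(H + (-4 - H)) = (-35 + q)/(-4) = (-35 + q)*(-1/4) = 35/4 - q/4)
sqrt(22443 + r(-134, sqrt(-106 + 74))) = sqrt(22443 + (35/4 - 1/4*(-134))) = sqrt(22443 + (35/4 + 67/2)) = sqrt(22443 + 169/4) = sqrt(89941/4) = sqrt(89941)/2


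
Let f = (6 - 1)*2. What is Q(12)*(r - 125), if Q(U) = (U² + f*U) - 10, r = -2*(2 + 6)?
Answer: -35814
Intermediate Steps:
f = 10 (f = 5*2 = 10)
r = -16 (r = -2*8 = -16)
Q(U) = -10 + U² + 10*U (Q(U) = (U² + 10*U) - 10 = -10 + U² + 10*U)
Q(12)*(r - 125) = (-10 + 12² + 10*12)*(-16 - 125) = (-10 + 144 + 120)*(-141) = 254*(-141) = -35814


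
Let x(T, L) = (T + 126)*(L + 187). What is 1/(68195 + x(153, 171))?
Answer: 1/168077 ≈ 5.9497e-6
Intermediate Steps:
x(T, L) = (126 + T)*(187 + L)
1/(68195 + x(153, 171)) = 1/(68195 + (23562 + 126*171 + 187*153 + 171*153)) = 1/(68195 + (23562 + 21546 + 28611 + 26163)) = 1/(68195 + 99882) = 1/168077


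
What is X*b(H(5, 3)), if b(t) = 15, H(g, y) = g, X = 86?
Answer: 1290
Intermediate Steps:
X*b(H(5, 3)) = 86*15 = 1290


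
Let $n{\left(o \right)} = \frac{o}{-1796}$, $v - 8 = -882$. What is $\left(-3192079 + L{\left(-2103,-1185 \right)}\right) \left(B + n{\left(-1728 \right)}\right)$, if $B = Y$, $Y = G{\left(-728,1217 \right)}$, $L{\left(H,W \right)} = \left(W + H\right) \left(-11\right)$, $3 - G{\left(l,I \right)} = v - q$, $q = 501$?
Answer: $- \frac{1953994919294}{449} \approx -4.3519 \cdot 10^{9}$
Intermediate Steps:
$v = -874$ ($v = 8 - 882 = -874$)
$G{\left(l,I \right)} = 1378$ ($G{\left(l,I \right)} = 3 - \left(-874 - 501\right) = 3 - -1375 = 3 + 1375 = 1378$)
$n{\left(o \right)} = - \frac{o}{1796}$ ($n{\left(o \right)} = o \left(- \frac{1}{1796}\right) = - \frac{o}{1796}$)
$L{\left(H,W \right)} = - 11 H - 11 W$ ($L{\left(H,W \right)} = \left(H + W\right) \left(-11\right) = - 11 H - 11 W$)
$Y = 1378$
$B = 1378$
$\left(-3192079 + L{\left(-2103,-1185 \right)}\right) \left(B + n{\left(-1728 \right)}\right) = \left(-3192079 - -36168\right) \left(1378 - - \frac{432}{449}\right) = \left(-3192079 + \left(23133 + 13035\right)\right) \left(1378 + \frac{432}{449}\right) = \left(-3192079 + 36168\right) \frac{619154}{449} = \left(-3155911\right) \frac{619154}{449} = - \frac{1953994919294}{449}$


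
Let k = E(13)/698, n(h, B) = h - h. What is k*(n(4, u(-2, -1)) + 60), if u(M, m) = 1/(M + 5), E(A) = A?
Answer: 390/349 ≈ 1.1175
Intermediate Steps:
u(M, m) = 1/(5 + M)
n(h, B) = 0
k = 13/698 ≈ 0.018625
k*(n(4, u(-2, -1)) + 60) = 13*(0 + 60)/698 = (13/698)*60 = 390/349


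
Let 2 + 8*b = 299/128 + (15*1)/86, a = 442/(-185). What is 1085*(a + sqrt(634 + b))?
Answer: -95914/37 + 1085*sqrt(1200521171)/1376 ≈ 24729.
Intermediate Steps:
a = -442/185 (a = 442*(-1/185) = -442/185 ≈ -2.3892)
b = 2809/44032 (b = -1/4 + (299/128 + (15*1)/86)/8 = -1/4 + (299*(1/128) + 15*(1/86))/8 = -1/4 + (299/128 + 15/86)/8 = -1/4 + (1/8)*(13817/5504) = -1/4 + 13817/44032 = 2809/44032 ≈ 0.063794)
1085*(a + sqrt(634 + b)) = 1085*(-442/185 + sqrt(634 + 2809/44032)) = 1085*(-442/185 + sqrt(27919097/44032)) = 1085*(-442/185 + sqrt(1200521171)/1376) = -95914/37 + 1085*sqrt(1200521171)/1376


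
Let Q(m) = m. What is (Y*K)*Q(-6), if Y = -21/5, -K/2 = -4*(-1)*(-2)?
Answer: 2016/5 ≈ 403.20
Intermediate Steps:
K = 16 (K = -2*(-4*(-1))*(-2) = -8*(-2) = -2*(-8) = 16)
Y = -21/5 (Y = -21*1/5 = -21/5 ≈ -4.2000)
(Y*K)*Q(-6) = -21/5*16*(-6) = -336/5*(-6) = 2016/5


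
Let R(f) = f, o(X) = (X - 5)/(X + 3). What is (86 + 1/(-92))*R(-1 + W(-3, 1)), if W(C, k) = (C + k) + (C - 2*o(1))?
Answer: -7911/23 ≈ -343.96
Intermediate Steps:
o(X) = (-5 + X)/(3 + X)
W(C, k) = 2 + k + 2*C (W(C, k) = (C + k) + (C - 2*(-5 + 1)/(3 + 1)) = (C + k) + (C - 2*(-4)/4) = (C + k) + (C - (-4)/2) = (C + k) + (C - 2*(-1)) = (C + k) + (C + 2) = (C + k) + (2 + C) = 2 + k + 2*C)
(86 + 1/(-92))*R(-1 + W(-3, 1)) = (86 + 1/(-92))*(-1 + (2 + 1 + 2*(-3))) = (86 - 1/92)*(-1 + (2 + 1 - 6)) = 7911*(-1 - 3)/92 = (7911/92)*(-4) = -7911/23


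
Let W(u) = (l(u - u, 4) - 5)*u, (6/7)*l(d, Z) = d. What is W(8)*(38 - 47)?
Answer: 360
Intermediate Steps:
l(d, Z) = 7*d/6
W(u) = -5*u (W(u) = (7*(u - u)/6 - 5)*u = ((7/6)*0 - 5)*u = (0 - 5)*u = -5*u)
W(8)*(38 - 47) = (-5*8)*(38 - 47) = -40*(-9) = 360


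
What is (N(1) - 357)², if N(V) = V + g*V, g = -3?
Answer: 128881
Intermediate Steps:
N(V) = -2*V (N(V) = V - 3*V = -2*V)
(N(1) - 357)² = (-2*1 - 357)² = (-2 - 357)² = (-359)² = 128881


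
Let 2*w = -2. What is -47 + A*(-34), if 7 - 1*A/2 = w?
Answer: -591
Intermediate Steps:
w = -1 (w = (½)*(-2) = -1)
A = 16 (A = 14 - 2*(-1) = 14 + 2 = 16)
-47 + A*(-34) = -47 + 16*(-34) = -47 - 544 = -591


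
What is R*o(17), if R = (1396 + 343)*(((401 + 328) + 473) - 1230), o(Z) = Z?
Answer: -827764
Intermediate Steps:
R = -48692 (R = 1739*((729 + 473) - 1230) = 1739*(1202 - 1230) = 1739*(-28) = -48692)
R*o(17) = -48692*17 = -827764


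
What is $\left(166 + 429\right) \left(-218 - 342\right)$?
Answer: $-333200$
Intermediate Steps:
$\left(166 + 429\right) \left(-218 - 342\right) = 595 \left(-560\right) = -333200$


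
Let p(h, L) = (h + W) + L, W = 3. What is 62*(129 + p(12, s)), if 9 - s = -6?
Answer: 9858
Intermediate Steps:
s = 15 (s = 9 - 1*(-6) = 9 + 6 = 15)
p(h, L) = 3 + L + h (p(h, L) = (h + 3) + L = (3 + h) + L = 3 + L + h)
62*(129 + p(12, s)) = 62*(129 + (3 + 15 + 12)) = 62*(129 + 30) = 62*159 = 9858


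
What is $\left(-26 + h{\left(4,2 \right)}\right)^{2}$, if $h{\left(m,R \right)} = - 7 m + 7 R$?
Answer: $1600$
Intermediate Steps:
$\left(-26 + h{\left(4,2 \right)}\right)^{2} = \left(-26 + \left(\left(-7\right) 4 + 7 \cdot 2\right)\right)^{2} = \left(-26 + \left(-28 + 14\right)\right)^{2} = \left(-26 - 14\right)^{2} = \left(-40\right)^{2} = 1600$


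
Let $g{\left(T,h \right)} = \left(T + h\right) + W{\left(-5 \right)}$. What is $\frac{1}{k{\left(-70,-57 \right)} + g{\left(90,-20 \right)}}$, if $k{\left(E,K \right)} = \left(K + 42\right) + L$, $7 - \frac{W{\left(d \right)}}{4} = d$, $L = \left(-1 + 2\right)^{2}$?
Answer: $\frac{1}{104} \approx 0.0096154$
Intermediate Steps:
$L = 1$ ($L = 1^{2} = 1$)
$W{\left(d \right)} = 28 - 4 d$
$g{\left(T,h \right)} = 48 + T + h$ ($g{\left(T,h \right)} = \left(T + h\right) + \left(28 - -20\right) = \left(T + h\right) + \left(28 + 20\right) = \left(T + h\right) + 48 = 48 + T + h$)
$k{\left(E,K \right)} = 43 + K$ ($k{\left(E,K \right)} = \left(K + 42\right) + 1 = \left(42 + K\right) + 1 = 43 + K$)
$\frac{1}{k{\left(-70,-57 \right)} + g{\left(90,-20 \right)}} = \frac{1}{\left(43 - 57\right) + \left(48 + 90 - 20\right)} = \frac{1}{-14 + 118} = \frac{1}{104}$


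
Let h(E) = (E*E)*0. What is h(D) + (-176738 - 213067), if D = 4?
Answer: -389805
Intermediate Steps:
h(E) = 0 (h(E) = E²*0 = 0)
h(D) + (-176738 - 213067) = 0 + (-176738 - 213067) = 0 - 389805 = -389805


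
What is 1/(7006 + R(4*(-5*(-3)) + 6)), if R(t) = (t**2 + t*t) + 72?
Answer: 1/15790 ≈ 6.3331e-5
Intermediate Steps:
R(t) = 72 + 2*t**2 (R(t) = (t**2 + t**2) + 72 = 2*t**2 + 72 = 72 + 2*t**2)
1/(7006 + R(4*(-5*(-3)) + 6)) = 1/(7006 + (72 + 2*(4*(-5*(-3)) + 6)**2)) = 1/(7006 + (72 + 2*(4*15 + 6)**2)) = 1/(7006 + (72 + 2*(60 + 6)**2)) = 1/(7006 + (72 + 2*66**2)) = 1/(7006 + (72 + 2*4356)) = 1/(7006 + (72 + 8712)) = 1/(7006 + 8784) = 1/15790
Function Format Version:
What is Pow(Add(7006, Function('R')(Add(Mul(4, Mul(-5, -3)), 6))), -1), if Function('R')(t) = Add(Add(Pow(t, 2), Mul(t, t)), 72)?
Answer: Rational(1, 15790) ≈ 6.3331e-5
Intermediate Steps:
Function('R')(t) = Add(72, Mul(2, Pow(t, 2))) (Function('R')(t) = Add(Add(Pow(t, 2), Pow(t, 2)), 72) = Add(Mul(2, Pow(t, 2)), 72) = Add(72, Mul(2, Pow(t, 2))))
Pow(Add(7006, Function('R')(Add(Mul(4, Mul(-5, -3)), 6))), -1) = Pow(Add(7006, Add(72, Mul(2, Pow(Add(Mul(4, Mul(-5, -3)), 6), 2)))), -1) = Pow(Add(7006, Add(72, Mul(2, Pow(Add(Mul(4, 15), 6), 2)))), -1) = Pow(Add(7006, Add(72, Mul(2, Pow(Add(60, 6), 2)))), -1) = Pow(Add(7006, Add(72, Mul(2, Pow(66, 2)))), -1) = Pow(Add(7006, Add(72, Mul(2, 4356))), -1) = Pow(Add(7006, Add(72, 8712)), -1) = Pow(Add(7006, 8784), -1) = Pow(15790, -1) = Rational(1, 15790)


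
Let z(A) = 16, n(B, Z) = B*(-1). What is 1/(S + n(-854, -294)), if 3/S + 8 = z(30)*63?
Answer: 1000/854003 ≈ 0.0011710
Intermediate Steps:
n(B, Z) = -B
S = 3/1000 (S = 3/(-8 + 16*63) = 3/(-8 + 1008) = 3/1000 ≈ 0.0030000)
1/(S + n(-854, -294)) = 1/(3/1000 - 1*(-854)) = 1/(3/1000 + 854) = 1/(854003/1000) = 1000/854003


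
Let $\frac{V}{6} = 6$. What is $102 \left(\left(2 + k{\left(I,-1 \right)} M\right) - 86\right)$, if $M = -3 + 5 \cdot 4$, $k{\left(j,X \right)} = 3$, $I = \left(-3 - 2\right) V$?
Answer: $-3366$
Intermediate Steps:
$V = 36$ ($V = 6 \cdot 6 = 36$)
$I = -180$ ($I = \left(-3 - 2\right) 36 = \left(-5\right) 36 = -180$)
$M = 17$ ($M = -3 + 20 = 17$)
$102 \left(\left(2 + k{\left(I,-1 \right)} M\right) - 86\right) = 102 \left(\left(2 + 3 \cdot 17\right) - 86\right) = 102 \left(\left(2 + 51\right) - 86\right) = 102 \left(53 - 86\right) = 102 \left(-33\right) = -3366$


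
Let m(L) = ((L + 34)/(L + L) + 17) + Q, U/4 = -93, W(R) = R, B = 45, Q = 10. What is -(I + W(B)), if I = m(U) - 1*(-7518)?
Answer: -2823649/372 ≈ -7590.5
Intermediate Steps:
U = -372 (U = 4*(-93) = -372)
m(L) = 27 + (34 + L)/(2*L) (m(L) = ((L + 34)/(L + L) + 17) + 10 = ((34 + L)/((2*L)) + 17) + 10 = ((34 + L)*(1/(2*L)) + 17) + 10 = ((34 + L)/(2*L) + 17) + 10 = (17 + (34 + L)/(2*L)) + 10 = 27 + (34 + L)/(2*L))
I = 2806909/372 (I = (55/2 + 17/(-372)) - 1*(-7518) = (55/2 + 17*(-1/372)) + 7518 = (55/2 - 17/372) + 7518 = 10213/372 + 7518 = 2806909/372 ≈ 7545.5)
-(I + W(B)) = -(2806909/372 + 45) = -1*2823649/372 = -2823649/372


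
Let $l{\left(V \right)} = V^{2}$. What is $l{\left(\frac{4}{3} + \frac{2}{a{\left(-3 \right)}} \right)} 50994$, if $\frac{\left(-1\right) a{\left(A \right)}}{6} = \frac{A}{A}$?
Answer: $50994$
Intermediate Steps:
$a{\left(A \right)} = -6$ ($a{\left(A \right)} = - 6 \frac{A}{A} = \left(-6\right) 1 = -6$)
$l{\left(\frac{4}{3} + \frac{2}{a{\left(-3 \right)}} \right)} 50994 = \left(\frac{4}{3} + \frac{2}{-6}\right)^{2} \cdot 50994 = \left(4 \cdot \frac{1}{3} + 2 \left(- \frac{1}{6}\right)\right)^{2} \cdot 50994 = \left(\frac{4}{3} - \frac{1}{3}\right)^{2} \cdot 50994 = 1^{2} \cdot 50994 = 1 \cdot 50994 = 50994$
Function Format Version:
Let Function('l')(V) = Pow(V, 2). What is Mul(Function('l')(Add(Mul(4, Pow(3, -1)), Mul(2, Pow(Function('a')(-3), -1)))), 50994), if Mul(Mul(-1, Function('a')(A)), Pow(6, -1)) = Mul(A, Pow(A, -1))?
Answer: 50994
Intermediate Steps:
Function('a')(A) = -6 (Function('a')(A) = Mul(-6, Mul(A, Pow(A, -1))) = Mul(-6, 1) = -6)
Mul(Function('l')(Add(Mul(4, Pow(3, -1)), Mul(2, Pow(Function('a')(-3), -1)))), 50994) = Mul(Pow(Add(Mul(4, Pow(3, -1)), Mul(2, Pow(-6, -1))), 2), 50994) = Mul(Pow(Add(Mul(4, Rational(1, 3)), Mul(2, Rational(-1, 6))), 2), 50994) = Mul(Pow(Add(Rational(4, 3), Rational(-1, 3)), 2), 50994) = Mul(Pow(1, 2), 50994) = Mul(1, 50994) = 50994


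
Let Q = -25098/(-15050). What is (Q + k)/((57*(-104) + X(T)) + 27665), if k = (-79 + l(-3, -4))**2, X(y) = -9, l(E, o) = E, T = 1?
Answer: 50610649/163503200 ≈ 0.30954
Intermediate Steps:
k = 6724 (k = (-79 - 3)**2 = (-82)**2 = 6724)
Q = 12549/7525 (Q = -25098*(-1/15050) = 12549/7525 ≈ 1.6676)
(Q + k)/((57*(-104) + X(T)) + 27665) = (12549/7525 + 6724)/((57*(-104) - 9) + 27665) = 50610649/(7525*((-5928 - 9) + 27665)) = 50610649/(7525*(-5937 + 27665)) = (50610649/7525)/21728 = (50610649/7525)*(1/21728) = 50610649/163503200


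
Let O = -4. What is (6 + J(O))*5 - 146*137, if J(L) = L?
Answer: -19992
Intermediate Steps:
(6 + J(O))*5 - 146*137 = (6 - 4)*5 - 146*137 = 2*5 - 20002 = 10 - 20002 = -19992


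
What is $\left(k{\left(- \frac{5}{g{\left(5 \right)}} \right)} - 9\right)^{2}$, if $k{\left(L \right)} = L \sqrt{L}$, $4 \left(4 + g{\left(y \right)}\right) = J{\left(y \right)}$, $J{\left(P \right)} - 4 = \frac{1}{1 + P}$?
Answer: $\frac{30718791}{357911} - \frac{4320 \sqrt{2130}}{5041} \approx 46.277$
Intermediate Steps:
$J{\left(P \right)} = 4 + \frac{1}{1 + P}$
$g{\left(y \right)} = -4 + \frac{5 + 4 y}{4 \left(1 + y\right)}$ ($g{\left(y \right)} = -4 + \frac{\frac{1}{1 + y} \left(5 + 4 y\right)}{4} = -4 + \frac{5 + 4 y}{4 \left(1 + y\right)}$)
$k{\left(L \right)} = L^{\frac{3}{2}}$
$\left(k{\left(- \frac{5}{g{\left(5 \right)}} \right)} - 9\right)^{2} = \left(\left(- \frac{5}{\frac{1}{4} \frac{1}{1 + 5} \left(-11 - 60\right)}\right)^{\frac{3}{2}} - 9\right)^{2} = \left(\left(- \frac{5}{\frac{1}{4} \cdot \frac{1}{6} \left(-11 - 60\right)}\right)^{\frac{3}{2}} - 9\right)^{2} = \left(\left(- \frac{5}{\frac{1}{4} \cdot \frac{1}{6} \left(-71\right)}\right)^{\frac{3}{2}} - 9\right)^{2} = \left(\left(- \frac{5}{- \frac{71}{24}}\right)^{\frac{3}{2}} - 9\right)^{2} = \left(\left(\left(-5\right) \left(- \frac{24}{71}\right)\right)^{\frac{3}{2}} - 9\right)^{2} = \left(\left(\frac{120}{71}\right)^{\frac{3}{2}} - 9\right)^{2} = \left(\frac{240 \sqrt{2130}}{5041} - 9\right)^{2} = \left(-9 + \frac{240 \sqrt{2130}}{5041}\right)^{2}$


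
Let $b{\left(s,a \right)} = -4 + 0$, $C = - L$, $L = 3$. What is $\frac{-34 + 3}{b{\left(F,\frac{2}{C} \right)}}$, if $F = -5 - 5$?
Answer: $\frac{31}{4} \approx 7.75$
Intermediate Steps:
$C = -3$ ($C = \left(-1\right) 3 = -3$)
$F = -10$
$b{\left(s,a \right)} = -4$
$\frac{-34 + 3}{b{\left(F,\frac{2}{C} \right)}} = \frac{-34 + 3}{-4} = \left(-31\right) \left(- \frac{1}{4}\right) = \frac{31}{4}$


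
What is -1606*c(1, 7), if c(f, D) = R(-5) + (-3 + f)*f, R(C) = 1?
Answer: 1606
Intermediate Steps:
c(f, D) = 1 + f*(-3 + f) (c(f, D) = 1 + (-3 + f)*f = 1 + f*(-3 + f))
-1606*c(1, 7) = -1606*(1 + 1² - 3*1) = -1606*(1 + 1 - 3) = -1606*(-1) = 1606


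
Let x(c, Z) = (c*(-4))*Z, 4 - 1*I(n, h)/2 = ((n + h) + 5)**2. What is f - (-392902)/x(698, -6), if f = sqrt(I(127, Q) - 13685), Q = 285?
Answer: 196451/8376 + I*sqrt(361455) ≈ 23.454 + 601.21*I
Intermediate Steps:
I(n, h) = 8 - 2*(5 + h + n)**2 (I(n, h) = 8 - 2*((n + h) + 5)**2 = 8 - 2*((h + n) + 5)**2 = 8 - 2*(5 + h + n)**2)
x(c, Z) = -4*Z*c (x(c, Z) = (-4*c)*Z = -4*Z*c)
f = I*sqrt(361455) (f = sqrt((8 - 2*(5 + 285 + 127)**2) - 13685) = sqrt((8 - 2*417**2) - 13685) = sqrt((8 - 2*173889) - 13685) = sqrt((8 - 347778) - 13685) = sqrt(-347770 - 13685) = sqrt(-361455) = I*sqrt(361455) ≈ 601.21*I)
f - (-392902)/x(698, -6) = I*sqrt(361455) - (-392902)/((-4*(-6)*698)) = I*sqrt(361455) - (-392902)/16752 = I*sqrt(361455) - 1*(-196451/8376) = I*sqrt(361455) + 196451/8376 = 196451/8376 + I*sqrt(361455)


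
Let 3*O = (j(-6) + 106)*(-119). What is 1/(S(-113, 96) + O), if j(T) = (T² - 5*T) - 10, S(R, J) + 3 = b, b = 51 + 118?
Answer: -1/6260 ≈ -0.00015974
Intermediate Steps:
b = 169
S(R, J) = 166 (S(R, J) = -3 + 169 = 166)
j(T) = -10 + T² - 5*T
O = -6426 (O = (((-10 + (-6)² - 5*(-6)) + 106)*(-119))/3 = (((-10 + 36 + 30) + 106)*(-119))/3 = ((56 + 106)*(-119))/3 = (162*(-119))/3 = (⅓)*(-19278) = -6426)
1/(S(-113, 96) + O) = 1/(166 - 6426) = 1/(-6260) = -1/6260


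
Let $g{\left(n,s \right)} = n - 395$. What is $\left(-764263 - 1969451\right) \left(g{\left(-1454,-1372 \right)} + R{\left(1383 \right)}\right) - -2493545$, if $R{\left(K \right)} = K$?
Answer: $1276404269$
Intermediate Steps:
$g{\left(n,s \right)} = -395 + n$
$\left(-764263 - 1969451\right) \left(g{\left(-1454,-1372 \right)} + R{\left(1383 \right)}\right) - -2493545 = \left(-764263 - 1969451\right) \left(\left(-395 - 1454\right) + 1383\right) - -2493545 = - 2733714 \left(-1849 + 1383\right) + 2493545 = \left(-2733714\right) \left(-466\right) + 2493545 = 1273910724 + 2493545 = 1276404269$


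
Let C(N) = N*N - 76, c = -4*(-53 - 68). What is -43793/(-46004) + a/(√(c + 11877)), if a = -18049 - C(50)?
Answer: 43793/46004 - 20473*√12361/12361 ≈ -183.19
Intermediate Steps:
c = 484 (c = -4*(-121) = 484)
C(N) = -76 + N² (C(N) = N² - 76 = -76 + N²)
a = -20473 (a = -18049 - (-76 + 50²) = -18049 - (-76 + 2500) = -18049 - 1*2424 = -18049 - 2424 = -20473)
-43793/(-46004) + a/(√(c + 11877)) = -43793/(-46004) - 20473/√(484 + 11877) = -43793*(-1/46004) - 20473*√12361/12361 = 43793/46004 - 20473*√12361/12361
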